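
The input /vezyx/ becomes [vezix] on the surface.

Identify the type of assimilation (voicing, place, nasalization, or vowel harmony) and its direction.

/y/→[i].
Vowels agree with the first vowel, so the harmony is progressive.

vowel harmony, progressive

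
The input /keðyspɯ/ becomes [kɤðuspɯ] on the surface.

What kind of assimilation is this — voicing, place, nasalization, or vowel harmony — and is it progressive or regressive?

/e/→[ɤ] /y/→[u].
Vowels agree with the last vowel, so the harmony is regressive.

vowel harmony, regressive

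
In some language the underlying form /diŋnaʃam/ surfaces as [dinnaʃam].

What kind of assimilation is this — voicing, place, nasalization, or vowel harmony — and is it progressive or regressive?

/ŋ/→[n].
Each target copies a feature from the following segment, so the direction is regressive.

place assimilation, regressive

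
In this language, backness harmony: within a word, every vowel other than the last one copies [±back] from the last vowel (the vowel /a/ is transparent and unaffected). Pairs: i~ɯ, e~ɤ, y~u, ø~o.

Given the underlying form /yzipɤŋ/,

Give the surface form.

/y/ harmonizes with /ɤ/ ([+back]) → [u]
/i/ harmonizes with /ɤ/ ([+back]) → [ɯ]

[uzɯpɤŋ]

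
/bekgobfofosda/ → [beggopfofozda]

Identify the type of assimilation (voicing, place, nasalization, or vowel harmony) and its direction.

/k/→[g] /b/→[p] /s/→[z].
Each target copies a feature from the following segment, so the direction is regressive.

voicing assimilation, regressive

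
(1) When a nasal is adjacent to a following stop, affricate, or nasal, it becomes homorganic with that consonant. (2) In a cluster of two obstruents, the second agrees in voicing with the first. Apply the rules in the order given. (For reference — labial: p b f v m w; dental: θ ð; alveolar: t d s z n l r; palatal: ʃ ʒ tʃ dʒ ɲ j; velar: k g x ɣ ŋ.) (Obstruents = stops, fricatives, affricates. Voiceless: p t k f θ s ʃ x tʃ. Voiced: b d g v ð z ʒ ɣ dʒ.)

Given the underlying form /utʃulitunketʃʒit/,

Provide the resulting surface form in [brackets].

[utʃulituŋketʃʃit]

Rule 1: /n/ before /k/ (velar) → [ŋ]
After rule 1: utʃulituŋketʃʒit
Rule 2: /ʒ/ after /tʃ/ (voiceless) → [ʃ]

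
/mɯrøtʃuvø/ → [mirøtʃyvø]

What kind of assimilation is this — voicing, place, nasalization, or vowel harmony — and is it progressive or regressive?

vowel harmony, regressive

/ɯ/→[i] /u/→[y].
Vowels agree with the last vowel, so the harmony is regressive.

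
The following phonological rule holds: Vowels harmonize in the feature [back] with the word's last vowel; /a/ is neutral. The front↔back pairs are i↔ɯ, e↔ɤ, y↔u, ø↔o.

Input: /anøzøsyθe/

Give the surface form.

[anøzøsyθe]

no segment meets the rule's conditions; no change.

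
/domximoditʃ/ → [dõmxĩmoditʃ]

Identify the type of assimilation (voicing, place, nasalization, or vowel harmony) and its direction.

/o/→[õ] /i/→[ĩ].
Each target copies a feature from the following segment, so the direction is regressive.

nasalization, regressive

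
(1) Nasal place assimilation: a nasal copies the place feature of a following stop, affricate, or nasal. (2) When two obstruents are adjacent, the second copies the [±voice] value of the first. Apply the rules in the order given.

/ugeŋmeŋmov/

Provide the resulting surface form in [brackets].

[ugemmemmov]

Rule 1: /ŋ/ before /m/ (labial) → [m]
Rule 1: /ŋ/ before /m/ (labial) → [m]
After rule 1: ugemmemmov
Rule 2: no segment meets the rule's conditions; no change.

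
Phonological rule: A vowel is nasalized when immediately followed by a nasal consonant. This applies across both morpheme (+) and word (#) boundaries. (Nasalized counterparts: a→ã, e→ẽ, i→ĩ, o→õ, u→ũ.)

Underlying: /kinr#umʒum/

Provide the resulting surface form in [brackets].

[kĩnr#ũmʒũm]

/i/ before nasal /n/ → [ĩ]
/u/ before nasal /m/ → [ũ]
/u/ before nasal /m/ → [ũ]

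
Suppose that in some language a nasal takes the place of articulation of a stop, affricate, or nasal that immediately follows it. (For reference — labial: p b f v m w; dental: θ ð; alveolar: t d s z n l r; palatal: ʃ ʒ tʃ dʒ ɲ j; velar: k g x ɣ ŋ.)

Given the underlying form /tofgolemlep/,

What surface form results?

[tofgolemlep]

no segment meets the rule's conditions; no change.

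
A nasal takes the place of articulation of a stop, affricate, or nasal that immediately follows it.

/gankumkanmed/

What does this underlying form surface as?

[gaŋkuŋkammed]

/n/ before /k/ (velar) → [ŋ]
/m/ before /k/ (velar) → [ŋ]
/n/ before /m/ (labial) → [m]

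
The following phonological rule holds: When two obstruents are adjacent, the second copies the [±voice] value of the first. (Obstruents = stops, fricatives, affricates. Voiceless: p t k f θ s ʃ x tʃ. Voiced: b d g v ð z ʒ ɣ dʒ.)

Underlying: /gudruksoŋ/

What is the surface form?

[gudruksoŋ]

no segment meets the rule's conditions; no change.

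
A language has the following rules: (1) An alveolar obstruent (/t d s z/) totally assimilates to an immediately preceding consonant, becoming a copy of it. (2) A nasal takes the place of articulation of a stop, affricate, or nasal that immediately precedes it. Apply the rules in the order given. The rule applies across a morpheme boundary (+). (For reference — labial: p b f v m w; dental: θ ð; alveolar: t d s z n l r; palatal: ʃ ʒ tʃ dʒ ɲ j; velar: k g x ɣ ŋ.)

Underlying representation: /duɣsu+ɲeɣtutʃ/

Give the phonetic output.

Rule 1: /s/ after /ɣ/ → [ɣ] (total assimilation)
Rule 1: /t/ after /ɣ/ → [ɣ] (total assimilation)
After rule 1: duɣɣu+ɲeɣɣutʃ
Rule 2: no segment meets the rule's conditions; no change.

[duɣɣu+ɲeɣɣutʃ]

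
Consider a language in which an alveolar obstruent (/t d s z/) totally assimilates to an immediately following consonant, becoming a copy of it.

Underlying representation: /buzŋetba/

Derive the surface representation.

[buŋŋebba]

/z/ before /ŋ/ → [ŋ] (total assimilation)
/t/ before /b/ → [b] (total assimilation)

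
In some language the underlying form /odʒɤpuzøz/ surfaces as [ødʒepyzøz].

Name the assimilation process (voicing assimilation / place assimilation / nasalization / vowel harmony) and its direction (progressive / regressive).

/o/→[ø] /ɤ/→[e] /u/→[y].
Vowels agree with the last vowel, so the harmony is regressive.

vowel harmony, regressive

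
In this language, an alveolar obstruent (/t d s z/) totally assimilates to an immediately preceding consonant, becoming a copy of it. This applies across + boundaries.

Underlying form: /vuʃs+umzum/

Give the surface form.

/s/ after /ʃ/ → [ʃ] (total assimilation)
/z/ after /m/ → [m] (total assimilation)

[vuʃʃ+ummum]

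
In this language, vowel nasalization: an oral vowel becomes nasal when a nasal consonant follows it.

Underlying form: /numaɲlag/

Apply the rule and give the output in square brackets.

[nũmãɲlag]

/u/ before nasal /m/ → [ũ]
/a/ before nasal /ɲ/ → [ã]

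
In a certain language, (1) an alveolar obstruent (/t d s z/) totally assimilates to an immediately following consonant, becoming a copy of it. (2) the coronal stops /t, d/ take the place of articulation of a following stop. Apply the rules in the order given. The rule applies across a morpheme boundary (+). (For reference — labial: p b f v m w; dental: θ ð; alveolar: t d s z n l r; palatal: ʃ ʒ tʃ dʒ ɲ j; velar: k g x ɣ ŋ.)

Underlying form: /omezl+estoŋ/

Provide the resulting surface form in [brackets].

Rule 1: /z/ before /l/ → [l] (total assimilation)
Rule 1: /s/ before /t/ → [t] (total assimilation)
After rule 1: omell+ettoŋ
Rule 2: no segment meets the rule's conditions; no change.

[omell+ettoŋ]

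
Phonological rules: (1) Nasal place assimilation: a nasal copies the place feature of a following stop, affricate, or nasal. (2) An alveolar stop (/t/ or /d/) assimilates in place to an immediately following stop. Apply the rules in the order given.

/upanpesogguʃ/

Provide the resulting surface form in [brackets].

Rule 1: /n/ before /p/ (labial) → [m]
After rule 1: upampesogguʃ
Rule 2: no segment meets the rule's conditions; no change.

[upampesogguʃ]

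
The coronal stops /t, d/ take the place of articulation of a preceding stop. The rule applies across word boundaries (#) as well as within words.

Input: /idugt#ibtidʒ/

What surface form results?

/t/ after /g/ (velar) → [k]
/t/ after /b/ (labial) → [p]

[idugk#ibpidʒ]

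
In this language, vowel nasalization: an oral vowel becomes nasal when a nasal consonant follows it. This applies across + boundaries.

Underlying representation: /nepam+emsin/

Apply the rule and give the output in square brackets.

[nepãm+ẽmsĩn]

/a/ before nasal /m/ → [ã]
/e/ before nasal /m/ → [ẽ]
/i/ before nasal /n/ → [ĩ]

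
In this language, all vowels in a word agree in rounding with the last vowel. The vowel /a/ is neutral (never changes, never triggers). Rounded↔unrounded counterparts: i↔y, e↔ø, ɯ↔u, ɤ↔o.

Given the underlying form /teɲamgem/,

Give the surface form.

no segment meets the rule's conditions; no change.

[teɲamgem]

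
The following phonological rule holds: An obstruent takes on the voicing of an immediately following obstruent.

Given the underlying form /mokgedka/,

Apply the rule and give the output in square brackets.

/k/ before /g/ (voiced) → [g]
/d/ before /k/ (voiceless) → [t]

[moggetka]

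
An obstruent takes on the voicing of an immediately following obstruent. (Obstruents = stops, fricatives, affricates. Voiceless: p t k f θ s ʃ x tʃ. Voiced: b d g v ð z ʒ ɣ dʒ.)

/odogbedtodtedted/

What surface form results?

/d/ before /t/ (voiceless) → [t]
/d/ before /t/ (voiceless) → [t]
/d/ before /t/ (voiceless) → [t]

[odogbettottetted]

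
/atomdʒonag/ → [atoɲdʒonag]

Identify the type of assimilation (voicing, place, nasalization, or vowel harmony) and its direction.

/m/→[ɲ].
Each target copies a feature from the following segment, so the direction is regressive.

place assimilation, regressive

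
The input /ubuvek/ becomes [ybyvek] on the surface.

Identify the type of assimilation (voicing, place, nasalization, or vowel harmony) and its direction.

vowel harmony, regressive

/u/→[y] /u/→[y].
Vowels agree with the last vowel, so the harmony is regressive.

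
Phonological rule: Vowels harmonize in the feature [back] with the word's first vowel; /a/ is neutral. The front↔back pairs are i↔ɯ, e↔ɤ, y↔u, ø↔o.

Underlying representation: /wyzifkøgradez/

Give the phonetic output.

[wyzifkøgradez]

no segment meets the rule's conditions; no change.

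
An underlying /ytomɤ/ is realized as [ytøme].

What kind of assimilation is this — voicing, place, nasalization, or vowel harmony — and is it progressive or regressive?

vowel harmony, progressive

/o/→[ø] /ɤ/→[e].
Vowels agree with the first vowel, so the harmony is progressive.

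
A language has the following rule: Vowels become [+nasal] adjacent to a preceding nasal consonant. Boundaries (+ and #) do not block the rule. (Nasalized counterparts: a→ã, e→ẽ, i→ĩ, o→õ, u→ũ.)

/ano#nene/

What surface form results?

[anõ#nẽnẽ]

/o/ after nasal /n/ → [õ]
/e/ after nasal /n/ → [ẽ]
/e/ after nasal /n/ → [ẽ]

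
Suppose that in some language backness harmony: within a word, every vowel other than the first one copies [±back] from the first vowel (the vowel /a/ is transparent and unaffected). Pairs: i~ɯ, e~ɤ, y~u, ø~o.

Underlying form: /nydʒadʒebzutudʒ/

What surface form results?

/u/ harmonizes with /y/ ([-back]) → [y]
/u/ harmonizes with /y/ ([-back]) → [y]

[nydʒadʒebzytydʒ]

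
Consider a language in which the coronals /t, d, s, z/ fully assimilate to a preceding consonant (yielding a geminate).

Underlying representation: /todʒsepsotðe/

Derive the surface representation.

/s/ after /dʒ/ → [dʒ] (total assimilation)
/s/ after /p/ → [p] (total assimilation)

[todʒdʒeppotðe]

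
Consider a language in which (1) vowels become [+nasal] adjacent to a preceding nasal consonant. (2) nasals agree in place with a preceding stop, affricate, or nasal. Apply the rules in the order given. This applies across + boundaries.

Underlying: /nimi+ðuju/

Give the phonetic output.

Rule 1: /i/ after nasal /n/ → [ĩ]
Rule 1: /i/ after nasal /m/ → [ĩ]
After rule 1: nĩmĩ+ðuju
Rule 2: no segment meets the rule's conditions; no change.

[nĩmĩ+ðuju]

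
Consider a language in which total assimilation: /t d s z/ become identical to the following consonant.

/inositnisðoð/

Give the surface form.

/t/ before /n/ → [n] (total assimilation)
/s/ before /ð/ → [ð] (total assimilation)

[inosinniððoð]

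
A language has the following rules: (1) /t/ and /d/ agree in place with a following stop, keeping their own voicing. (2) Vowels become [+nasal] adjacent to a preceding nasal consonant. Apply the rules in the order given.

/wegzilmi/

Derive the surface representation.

Rule 1: no segment meets the rule's conditions; no change.
After rule 1: wegzilmi
Rule 2: /i/ after nasal /m/ → [ĩ]

[wegzilmĩ]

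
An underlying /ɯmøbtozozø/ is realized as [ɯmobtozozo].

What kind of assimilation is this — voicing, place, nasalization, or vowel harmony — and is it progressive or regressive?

vowel harmony, progressive

/ø/→[o] /ø/→[o].
Vowels agree with the first vowel, so the harmony is progressive.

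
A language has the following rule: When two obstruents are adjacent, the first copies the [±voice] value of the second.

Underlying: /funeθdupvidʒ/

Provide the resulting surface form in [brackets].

/θ/ before /d/ (voiced) → [ð]
/p/ before /v/ (voiced) → [b]

[funeðdubvidʒ]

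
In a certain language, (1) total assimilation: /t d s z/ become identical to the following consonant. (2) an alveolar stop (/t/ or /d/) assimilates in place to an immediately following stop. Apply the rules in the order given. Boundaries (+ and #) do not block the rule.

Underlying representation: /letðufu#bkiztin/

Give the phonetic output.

Rule 1: /t/ before /ð/ → [ð] (total assimilation)
Rule 1: /z/ before /t/ → [t] (total assimilation)
After rule 1: leððufu#bkittin
Rule 2: no segment meets the rule's conditions; no change.

[leððufu#bkittin]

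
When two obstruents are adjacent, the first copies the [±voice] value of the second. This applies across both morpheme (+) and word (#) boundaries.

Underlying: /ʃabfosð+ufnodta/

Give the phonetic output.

[ʃapfozð+ufnotta]

/b/ before /f/ (voiceless) → [p]
/s/ before /ð/ (voiced) → [z]
/d/ before /t/ (voiceless) → [t]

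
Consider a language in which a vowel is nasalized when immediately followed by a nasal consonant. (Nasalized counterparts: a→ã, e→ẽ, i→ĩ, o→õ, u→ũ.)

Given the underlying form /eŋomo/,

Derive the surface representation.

/e/ before nasal /ŋ/ → [ẽ]
/o/ before nasal /m/ → [õ]

[ẽŋõmo]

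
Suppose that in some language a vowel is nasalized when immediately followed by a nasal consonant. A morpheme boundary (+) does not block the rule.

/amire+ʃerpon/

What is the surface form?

/a/ before nasal /m/ → [ã]
/o/ before nasal /n/ → [õ]

[ãmire+ʃerpõn]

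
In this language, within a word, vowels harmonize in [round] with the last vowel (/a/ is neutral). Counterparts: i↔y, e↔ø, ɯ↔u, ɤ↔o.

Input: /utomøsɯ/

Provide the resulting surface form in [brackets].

/u/ harmonizes with /ɯ/ ([-round]) → [ɯ]
/o/ harmonizes with /ɯ/ ([-round]) → [ɤ]
/ø/ harmonizes with /ɯ/ ([-round]) → [e]

[ɯtɤmesɯ]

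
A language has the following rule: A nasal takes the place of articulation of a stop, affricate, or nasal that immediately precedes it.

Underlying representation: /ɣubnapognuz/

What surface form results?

[ɣubmapogŋuz]

/n/ after /b/ (labial) → [m]
/n/ after /g/ (velar) → [ŋ]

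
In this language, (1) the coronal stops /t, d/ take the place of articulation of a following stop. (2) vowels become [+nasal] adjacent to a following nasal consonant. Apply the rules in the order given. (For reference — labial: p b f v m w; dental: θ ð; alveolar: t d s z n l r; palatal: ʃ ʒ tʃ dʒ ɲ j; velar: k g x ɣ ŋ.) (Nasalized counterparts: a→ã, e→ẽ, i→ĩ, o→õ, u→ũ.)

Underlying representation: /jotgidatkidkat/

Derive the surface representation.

Rule 1: /t/ before /g/ (velar) → [k]
Rule 1: /t/ before /k/ (velar) → [k]
Rule 1: /d/ before /k/ (velar) → [g]
After rule 1: jokgidakkigkat
Rule 2: no segment meets the rule's conditions; no change.

[jokgidakkigkat]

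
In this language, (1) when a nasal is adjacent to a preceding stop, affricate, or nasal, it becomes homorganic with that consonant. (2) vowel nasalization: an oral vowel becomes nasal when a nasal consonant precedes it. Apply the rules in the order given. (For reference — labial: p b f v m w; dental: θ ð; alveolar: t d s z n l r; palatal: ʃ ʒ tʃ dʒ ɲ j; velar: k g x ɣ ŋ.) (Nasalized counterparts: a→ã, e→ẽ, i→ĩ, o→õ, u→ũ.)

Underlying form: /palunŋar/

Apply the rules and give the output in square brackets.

[palunnãr]

Rule 1: /ŋ/ after /n/ (alveolar) → [n]
After rule 1: palunnar
Rule 2: /a/ after nasal /n/ → [ã]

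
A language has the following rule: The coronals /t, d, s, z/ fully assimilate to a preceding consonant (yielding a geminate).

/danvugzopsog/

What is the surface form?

/z/ after /g/ → [g] (total assimilation)
/s/ after /p/ → [p] (total assimilation)

[danvuggoppog]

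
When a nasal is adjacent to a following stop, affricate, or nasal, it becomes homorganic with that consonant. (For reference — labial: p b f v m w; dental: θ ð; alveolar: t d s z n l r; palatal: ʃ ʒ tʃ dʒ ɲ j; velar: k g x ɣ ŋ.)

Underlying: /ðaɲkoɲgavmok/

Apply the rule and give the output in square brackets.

[ðaŋkoŋgavmok]

/ɲ/ before /k/ (velar) → [ŋ]
/ɲ/ before /g/ (velar) → [ŋ]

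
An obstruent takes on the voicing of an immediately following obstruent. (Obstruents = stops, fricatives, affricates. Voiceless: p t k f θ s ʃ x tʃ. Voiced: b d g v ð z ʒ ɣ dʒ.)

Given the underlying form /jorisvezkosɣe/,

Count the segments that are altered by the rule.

3

/s/ before /v/ (voiced) → [z]
/z/ before /k/ (voiceless) → [s]
/s/ before /ɣ/ (voiced) → [z]
3 segments change.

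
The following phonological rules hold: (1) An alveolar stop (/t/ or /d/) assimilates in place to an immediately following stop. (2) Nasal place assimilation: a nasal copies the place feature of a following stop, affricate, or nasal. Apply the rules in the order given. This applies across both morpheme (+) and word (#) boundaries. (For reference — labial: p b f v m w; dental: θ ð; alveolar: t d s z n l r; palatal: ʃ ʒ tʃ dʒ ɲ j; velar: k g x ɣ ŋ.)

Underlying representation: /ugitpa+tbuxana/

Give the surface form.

Rule 1: /t/ before /p/ (labial) → [p]
Rule 1: /t/ before /b/ (labial) → [p]
After rule 1: ugippa+pbuxana
Rule 2: no segment meets the rule's conditions; no change.

[ugippa+pbuxana]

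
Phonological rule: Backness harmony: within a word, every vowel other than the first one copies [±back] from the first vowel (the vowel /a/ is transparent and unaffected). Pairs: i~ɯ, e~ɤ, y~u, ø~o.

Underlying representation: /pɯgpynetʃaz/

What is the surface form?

[pɯgpunɤtʃaz]

/y/ harmonizes with /ɯ/ ([+back]) → [u]
/e/ harmonizes with /ɯ/ ([+back]) → [ɤ]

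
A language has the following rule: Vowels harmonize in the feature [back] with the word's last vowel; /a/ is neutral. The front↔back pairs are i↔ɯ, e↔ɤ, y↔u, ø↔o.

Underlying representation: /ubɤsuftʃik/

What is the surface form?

[ybesyftʃik]

/u/ harmonizes with /i/ ([-back]) → [y]
/ɤ/ harmonizes with /i/ ([-back]) → [e]
/u/ harmonizes with /i/ ([-back]) → [y]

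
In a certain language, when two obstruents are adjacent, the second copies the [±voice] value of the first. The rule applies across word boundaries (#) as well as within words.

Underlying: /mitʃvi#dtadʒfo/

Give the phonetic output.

[mitʃfi#ddadʒvo]

/v/ after /tʃ/ (voiceless) → [f]
/t/ after /d/ (voiced) → [d]
/f/ after /dʒ/ (voiced) → [v]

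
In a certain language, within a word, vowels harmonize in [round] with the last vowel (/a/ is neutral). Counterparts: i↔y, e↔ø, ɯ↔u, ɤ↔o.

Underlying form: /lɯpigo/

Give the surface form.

/ɯ/ harmonizes with /o/ ([+round]) → [u]
/i/ harmonizes with /o/ ([+round]) → [y]

[lupygo]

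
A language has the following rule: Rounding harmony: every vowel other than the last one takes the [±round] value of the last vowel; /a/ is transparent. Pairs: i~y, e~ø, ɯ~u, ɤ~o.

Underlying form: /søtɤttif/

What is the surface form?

/ø/ harmonizes with /i/ ([-round]) → [e]

[setɤttif]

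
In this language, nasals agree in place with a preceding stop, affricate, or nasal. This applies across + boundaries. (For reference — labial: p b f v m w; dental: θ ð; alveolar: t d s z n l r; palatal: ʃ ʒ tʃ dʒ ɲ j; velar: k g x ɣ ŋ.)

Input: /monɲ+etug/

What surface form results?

/ɲ/ after /n/ (alveolar) → [n]

[monn+etug]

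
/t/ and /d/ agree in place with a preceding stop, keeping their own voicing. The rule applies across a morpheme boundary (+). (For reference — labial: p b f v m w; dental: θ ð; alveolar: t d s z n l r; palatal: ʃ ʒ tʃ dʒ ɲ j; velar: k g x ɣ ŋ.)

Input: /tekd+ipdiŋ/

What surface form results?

/d/ after /k/ (velar) → [g]
/d/ after /p/ (labial) → [b]

[tekg+ipbiŋ]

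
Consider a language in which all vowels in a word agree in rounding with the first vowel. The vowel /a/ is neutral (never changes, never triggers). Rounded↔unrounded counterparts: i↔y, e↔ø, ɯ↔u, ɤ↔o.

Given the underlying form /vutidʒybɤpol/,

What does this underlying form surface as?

[vutydʒybopol]

/i/ harmonizes with /u/ ([+round]) → [y]
/ɤ/ harmonizes with /u/ ([+round]) → [o]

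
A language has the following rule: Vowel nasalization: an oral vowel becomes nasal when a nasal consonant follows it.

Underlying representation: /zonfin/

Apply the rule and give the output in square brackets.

/o/ before nasal /n/ → [õ]
/i/ before nasal /n/ → [ĩ]

[zõnfĩn]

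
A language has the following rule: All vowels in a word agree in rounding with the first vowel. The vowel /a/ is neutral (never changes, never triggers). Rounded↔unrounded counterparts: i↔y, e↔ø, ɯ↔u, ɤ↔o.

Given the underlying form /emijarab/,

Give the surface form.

[emijarab]

no segment meets the rule's conditions; no change.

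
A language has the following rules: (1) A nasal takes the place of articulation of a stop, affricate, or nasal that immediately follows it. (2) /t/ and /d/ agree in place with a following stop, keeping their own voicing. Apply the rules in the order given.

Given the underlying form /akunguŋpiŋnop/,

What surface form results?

[akuŋgumpinnop]

Rule 1: /n/ before /g/ (velar) → [ŋ]
Rule 1: /ŋ/ before /p/ (labial) → [m]
Rule 1: /ŋ/ before /n/ (alveolar) → [n]
After rule 1: akuŋgumpinnop
Rule 2: no segment meets the rule's conditions; no change.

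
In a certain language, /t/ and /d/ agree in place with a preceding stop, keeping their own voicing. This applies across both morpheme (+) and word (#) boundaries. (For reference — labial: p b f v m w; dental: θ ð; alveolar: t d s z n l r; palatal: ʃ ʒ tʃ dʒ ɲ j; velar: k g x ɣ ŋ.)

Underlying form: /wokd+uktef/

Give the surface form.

/d/ after /k/ (velar) → [g]
/t/ after /k/ (velar) → [k]

[wokg+ukkef]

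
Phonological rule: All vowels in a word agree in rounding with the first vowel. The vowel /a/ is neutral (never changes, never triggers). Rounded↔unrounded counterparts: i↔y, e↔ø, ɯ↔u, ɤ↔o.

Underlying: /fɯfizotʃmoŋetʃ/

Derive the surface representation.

/o/ harmonizes with /ɯ/ ([-round]) → [ɤ]
/o/ harmonizes with /ɯ/ ([-round]) → [ɤ]

[fɯfizɤtʃmɤŋetʃ]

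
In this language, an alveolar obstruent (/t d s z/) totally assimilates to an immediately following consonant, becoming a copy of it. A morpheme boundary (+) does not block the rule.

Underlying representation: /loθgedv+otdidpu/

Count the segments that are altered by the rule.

/d/ before /v/ → [v] (total assimilation)
/t/ before /d/ → [d] (total assimilation)
/d/ before /p/ → [p] (total assimilation)
3 segments change.

3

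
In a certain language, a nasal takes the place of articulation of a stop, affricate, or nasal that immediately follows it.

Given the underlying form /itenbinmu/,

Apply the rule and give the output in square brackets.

[itembimmu]

/n/ before /b/ (labial) → [m]
/n/ before /m/ (labial) → [m]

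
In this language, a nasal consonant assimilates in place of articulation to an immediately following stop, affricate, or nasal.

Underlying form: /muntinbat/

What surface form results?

/n/ before /b/ (labial) → [m]

[muntimbat]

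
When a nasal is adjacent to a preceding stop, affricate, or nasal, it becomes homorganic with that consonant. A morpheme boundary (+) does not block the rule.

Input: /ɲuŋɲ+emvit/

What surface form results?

/ɲ/ after /ŋ/ (velar) → [ŋ]

[ɲuŋŋ+emvit]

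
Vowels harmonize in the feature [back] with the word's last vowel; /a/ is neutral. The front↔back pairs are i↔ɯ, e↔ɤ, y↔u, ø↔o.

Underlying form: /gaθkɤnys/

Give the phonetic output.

/ɤ/ harmonizes with /y/ ([-back]) → [e]

[gaθkenys]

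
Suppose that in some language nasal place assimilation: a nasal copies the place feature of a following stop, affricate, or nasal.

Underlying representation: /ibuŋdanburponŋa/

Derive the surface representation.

/ŋ/ before /d/ (alveolar) → [n]
/n/ before /b/ (labial) → [m]
/n/ before /ŋ/ (velar) → [ŋ]

[ibundamburpoŋŋa]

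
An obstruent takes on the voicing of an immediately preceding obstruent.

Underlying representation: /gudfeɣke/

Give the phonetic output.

[gudveɣge]

/f/ after /d/ (voiced) → [v]
/k/ after /ɣ/ (voiced) → [g]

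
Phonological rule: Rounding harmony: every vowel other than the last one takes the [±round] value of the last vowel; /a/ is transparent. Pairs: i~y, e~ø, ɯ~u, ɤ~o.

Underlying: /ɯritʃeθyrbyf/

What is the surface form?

/ɯ/ harmonizes with /y/ ([+round]) → [u]
/i/ harmonizes with /y/ ([+round]) → [y]
/e/ harmonizes with /y/ ([+round]) → [ø]

[urytʃøθyrbyf]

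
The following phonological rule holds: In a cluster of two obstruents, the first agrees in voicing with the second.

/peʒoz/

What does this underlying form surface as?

no segment meets the rule's conditions; no change.

[peʒoz]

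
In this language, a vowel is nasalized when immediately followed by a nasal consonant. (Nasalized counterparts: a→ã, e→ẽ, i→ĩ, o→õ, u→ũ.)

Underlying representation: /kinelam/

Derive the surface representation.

[kĩnelãm]

/i/ before nasal /n/ → [ĩ]
/a/ before nasal /m/ → [ã]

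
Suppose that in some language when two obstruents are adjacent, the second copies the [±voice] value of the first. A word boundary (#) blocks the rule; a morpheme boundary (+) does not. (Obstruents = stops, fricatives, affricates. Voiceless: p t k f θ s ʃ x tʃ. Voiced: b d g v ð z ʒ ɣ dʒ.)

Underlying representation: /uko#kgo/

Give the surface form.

[uko#kko]

/g/ after /k/ (voiceless) → [k]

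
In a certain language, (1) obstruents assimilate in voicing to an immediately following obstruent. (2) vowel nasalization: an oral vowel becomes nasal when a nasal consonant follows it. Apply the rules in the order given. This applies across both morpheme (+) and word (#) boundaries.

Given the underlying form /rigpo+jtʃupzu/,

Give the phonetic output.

[rikpo+jtʃubzu]

Rule 1: /g/ before /p/ (voiceless) → [k]
Rule 1: /p/ before /z/ (voiced) → [b]
After rule 1: rikpo+jtʃubzu
Rule 2: no segment meets the rule's conditions; no change.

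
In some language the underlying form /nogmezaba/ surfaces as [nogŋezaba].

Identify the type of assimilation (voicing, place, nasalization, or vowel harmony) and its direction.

place assimilation, progressive

/m/→[ŋ].
Each target copies a feature from the preceding segment, so the direction is progressive.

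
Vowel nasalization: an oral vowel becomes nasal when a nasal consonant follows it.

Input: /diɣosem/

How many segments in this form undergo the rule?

/e/ before nasal /m/ → [ẽ]
1 segment changes.

1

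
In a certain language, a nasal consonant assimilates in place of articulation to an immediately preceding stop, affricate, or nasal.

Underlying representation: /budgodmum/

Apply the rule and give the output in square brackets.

[budgodnum]

/m/ after /d/ (alveolar) → [n]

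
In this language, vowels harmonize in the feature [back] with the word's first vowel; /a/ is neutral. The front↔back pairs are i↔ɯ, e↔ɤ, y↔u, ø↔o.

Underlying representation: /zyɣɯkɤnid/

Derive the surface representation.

/ɯ/ harmonizes with /y/ ([-back]) → [i]
/ɤ/ harmonizes with /y/ ([-back]) → [e]

[zyɣikenid]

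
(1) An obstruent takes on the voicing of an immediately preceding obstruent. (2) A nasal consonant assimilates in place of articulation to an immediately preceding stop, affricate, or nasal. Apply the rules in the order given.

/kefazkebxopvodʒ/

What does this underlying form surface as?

[kefazgebɣopfodʒ]

Rule 1: /k/ after /z/ (voiced) → [g]
Rule 1: /x/ after /b/ (voiced) → [ɣ]
Rule 1: /v/ after /p/ (voiceless) → [f]
After rule 1: kefazgebɣopfodʒ
Rule 2: no segment meets the rule's conditions; no change.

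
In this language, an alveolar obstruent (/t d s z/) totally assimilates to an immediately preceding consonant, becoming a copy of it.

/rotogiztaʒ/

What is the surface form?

/t/ after /z/ → [z] (total assimilation)

[rotogizzaʒ]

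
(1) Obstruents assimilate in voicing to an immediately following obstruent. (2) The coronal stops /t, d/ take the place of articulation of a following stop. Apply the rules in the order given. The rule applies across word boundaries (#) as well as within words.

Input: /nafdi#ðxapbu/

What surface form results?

[navdi#θxabbu]

Rule 1: /f/ before /d/ (voiced) → [v]
Rule 1: /ð/ before /x/ (voiceless) → [θ]
Rule 1: /p/ before /b/ (voiced) → [b]
After rule 1: navdi#θxabbu
Rule 2: no segment meets the rule's conditions; no change.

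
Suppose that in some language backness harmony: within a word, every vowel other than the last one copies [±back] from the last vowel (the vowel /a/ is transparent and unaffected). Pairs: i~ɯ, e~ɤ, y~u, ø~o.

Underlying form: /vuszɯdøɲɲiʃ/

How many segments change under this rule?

/u/ harmonizes with /i/ ([-back]) → [y]
/ɯ/ harmonizes with /i/ ([-back]) → [i]
2 segments change.

2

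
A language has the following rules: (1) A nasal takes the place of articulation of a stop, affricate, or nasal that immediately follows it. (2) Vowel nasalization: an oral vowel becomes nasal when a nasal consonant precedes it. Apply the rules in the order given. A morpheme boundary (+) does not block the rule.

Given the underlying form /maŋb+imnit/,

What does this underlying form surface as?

[mãmb+innĩt]

Rule 1: /ŋ/ before /b/ (labial) → [m]
Rule 1: /m/ before /n/ (alveolar) → [n]
After rule 1: mamb+innit
Rule 2: /a/ after nasal /m/ → [ã]
Rule 2: /i/ after nasal /n/ → [ĩ]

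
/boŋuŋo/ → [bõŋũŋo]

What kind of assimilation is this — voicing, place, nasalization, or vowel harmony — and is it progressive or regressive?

nasalization, regressive

/o/→[õ] /u/→[ũ].
Each target copies a feature from the following segment, so the direction is regressive.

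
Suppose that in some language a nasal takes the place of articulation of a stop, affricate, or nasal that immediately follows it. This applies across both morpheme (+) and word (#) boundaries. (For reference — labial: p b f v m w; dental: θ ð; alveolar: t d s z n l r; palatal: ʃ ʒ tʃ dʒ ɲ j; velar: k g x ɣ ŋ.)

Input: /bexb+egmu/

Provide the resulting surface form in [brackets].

no segment meets the rule's conditions; no change.

[bexb+egmu]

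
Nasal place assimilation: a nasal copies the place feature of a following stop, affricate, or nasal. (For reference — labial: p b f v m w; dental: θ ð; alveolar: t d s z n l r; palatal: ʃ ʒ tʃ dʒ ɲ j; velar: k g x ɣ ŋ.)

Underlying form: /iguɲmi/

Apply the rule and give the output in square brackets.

/ɲ/ before /m/ (labial) → [m]

[igummi]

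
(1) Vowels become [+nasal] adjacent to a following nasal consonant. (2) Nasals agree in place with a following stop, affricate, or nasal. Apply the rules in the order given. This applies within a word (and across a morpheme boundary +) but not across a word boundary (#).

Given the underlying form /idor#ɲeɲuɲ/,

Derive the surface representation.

Rule 1: /e/ before nasal /ɲ/ → [ẽ]
Rule 1: /u/ before nasal /ɲ/ → [ũ]
After rule 1: idor#ɲẽɲũɲ
Rule 2: no segment meets the rule's conditions; no change.

[idor#ɲẽɲũɲ]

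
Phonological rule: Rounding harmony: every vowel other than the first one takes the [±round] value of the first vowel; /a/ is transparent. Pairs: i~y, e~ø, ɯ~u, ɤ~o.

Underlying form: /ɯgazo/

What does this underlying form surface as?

/o/ harmonizes with /ɯ/ ([-round]) → [ɤ]

[ɯgazɤ]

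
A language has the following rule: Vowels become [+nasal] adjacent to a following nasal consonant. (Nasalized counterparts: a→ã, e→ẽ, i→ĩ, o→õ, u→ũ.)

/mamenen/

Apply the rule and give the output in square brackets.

/a/ before nasal /m/ → [ã]
/e/ before nasal /n/ → [ẽ]
/e/ before nasal /n/ → [ẽ]

[mãmẽnẽn]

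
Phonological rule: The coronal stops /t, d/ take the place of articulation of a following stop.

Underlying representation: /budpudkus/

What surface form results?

/d/ before /p/ (labial) → [b]
/d/ before /k/ (velar) → [g]

[bubpugkus]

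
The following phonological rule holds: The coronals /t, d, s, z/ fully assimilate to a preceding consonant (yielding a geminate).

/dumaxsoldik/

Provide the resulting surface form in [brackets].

[dumaxxollik]

/s/ after /x/ → [x] (total assimilation)
/d/ after /l/ → [l] (total assimilation)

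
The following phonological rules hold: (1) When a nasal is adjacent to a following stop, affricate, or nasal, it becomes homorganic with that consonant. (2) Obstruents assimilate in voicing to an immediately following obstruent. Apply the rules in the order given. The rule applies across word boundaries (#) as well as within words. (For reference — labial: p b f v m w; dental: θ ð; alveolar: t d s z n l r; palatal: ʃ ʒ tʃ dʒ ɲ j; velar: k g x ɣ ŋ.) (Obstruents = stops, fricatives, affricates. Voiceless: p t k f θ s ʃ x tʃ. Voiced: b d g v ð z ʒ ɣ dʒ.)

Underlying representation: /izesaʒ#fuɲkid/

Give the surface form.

[izesaʃ#fuŋkid]

Rule 1: /ɲ/ before /k/ (velar) → [ŋ]
After rule 1: izesaʒ#fuŋkid
Rule 2: /ʒ/ before /f/ (voiceless) → [ʃ]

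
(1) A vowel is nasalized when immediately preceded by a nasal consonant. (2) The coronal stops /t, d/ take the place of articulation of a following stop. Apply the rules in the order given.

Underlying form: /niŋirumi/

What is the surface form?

Rule 1: /i/ after nasal /n/ → [ĩ]
Rule 1: /i/ after nasal /ŋ/ → [ĩ]
Rule 1: /i/ after nasal /m/ → [ĩ]
After rule 1: nĩŋĩrumĩ
Rule 2: no segment meets the rule's conditions; no change.

[nĩŋĩrumĩ]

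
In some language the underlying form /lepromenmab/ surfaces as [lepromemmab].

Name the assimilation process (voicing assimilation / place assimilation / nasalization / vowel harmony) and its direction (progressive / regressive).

/n/→[m].
Each target copies a feature from the following segment, so the direction is regressive.

place assimilation, regressive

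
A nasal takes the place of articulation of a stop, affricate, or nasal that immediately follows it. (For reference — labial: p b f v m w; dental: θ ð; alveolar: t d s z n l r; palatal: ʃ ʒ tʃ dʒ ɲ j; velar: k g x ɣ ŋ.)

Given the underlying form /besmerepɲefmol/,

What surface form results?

[besmerepɲefmol]

no segment meets the rule's conditions; no change.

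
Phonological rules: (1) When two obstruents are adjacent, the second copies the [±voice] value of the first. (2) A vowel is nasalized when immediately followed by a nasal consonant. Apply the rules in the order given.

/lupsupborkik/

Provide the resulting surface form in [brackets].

[lupsupporkik]

Rule 1: /b/ after /p/ (voiceless) → [p]
After rule 1: lupsupporkik
Rule 2: no segment meets the rule's conditions; no change.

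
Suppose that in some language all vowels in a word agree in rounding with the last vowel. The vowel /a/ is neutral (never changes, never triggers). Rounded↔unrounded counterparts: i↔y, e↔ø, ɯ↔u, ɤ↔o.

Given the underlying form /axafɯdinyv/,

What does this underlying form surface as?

[axafudynyv]

/ɯ/ harmonizes with /y/ ([+round]) → [u]
/i/ harmonizes with /y/ ([+round]) → [y]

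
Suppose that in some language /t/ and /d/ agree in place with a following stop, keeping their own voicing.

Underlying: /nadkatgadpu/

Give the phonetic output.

[nagkakgabpu]

/d/ before /k/ (velar) → [g]
/t/ before /g/ (velar) → [k]
/d/ before /p/ (labial) → [b]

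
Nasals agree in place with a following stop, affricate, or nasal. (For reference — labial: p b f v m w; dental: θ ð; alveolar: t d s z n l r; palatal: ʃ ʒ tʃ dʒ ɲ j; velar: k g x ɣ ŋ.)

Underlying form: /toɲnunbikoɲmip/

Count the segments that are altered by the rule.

3

/ɲ/ before /n/ (alveolar) → [n]
/n/ before /b/ (labial) → [m]
/ɲ/ before /m/ (labial) → [m]
3 segments change.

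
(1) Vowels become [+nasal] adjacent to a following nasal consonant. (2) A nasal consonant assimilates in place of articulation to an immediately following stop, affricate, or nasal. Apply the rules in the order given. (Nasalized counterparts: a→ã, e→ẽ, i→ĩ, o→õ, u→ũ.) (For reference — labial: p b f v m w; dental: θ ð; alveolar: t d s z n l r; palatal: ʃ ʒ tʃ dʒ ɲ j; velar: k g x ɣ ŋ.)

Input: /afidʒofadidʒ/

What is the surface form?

Rule 1: no segment meets the rule's conditions; no change.
After rule 1: afidʒofadidʒ
Rule 2: no segment meets the rule's conditions; no change.

[afidʒofadidʒ]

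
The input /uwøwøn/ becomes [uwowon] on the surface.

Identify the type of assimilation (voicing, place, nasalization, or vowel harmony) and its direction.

vowel harmony, progressive

/ø/→[o] /ø/→[o].
Vowels agree with the first vowel, so the harmony is progressive.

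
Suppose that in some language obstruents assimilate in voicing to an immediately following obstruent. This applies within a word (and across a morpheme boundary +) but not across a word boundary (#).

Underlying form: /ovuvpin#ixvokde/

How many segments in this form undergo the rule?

3

/v/ before /p/ (voiceless) → [f]
/x/ before /v/ (voiced) → [ɣ]
/k/ before /d/ (voiced) → [g]
3 segments change.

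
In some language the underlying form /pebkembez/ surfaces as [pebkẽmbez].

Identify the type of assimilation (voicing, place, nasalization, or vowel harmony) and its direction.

/e/→[ẽ].
Each target copies a feature from the following segment, so the direction is regressive.

nasalization, regressive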